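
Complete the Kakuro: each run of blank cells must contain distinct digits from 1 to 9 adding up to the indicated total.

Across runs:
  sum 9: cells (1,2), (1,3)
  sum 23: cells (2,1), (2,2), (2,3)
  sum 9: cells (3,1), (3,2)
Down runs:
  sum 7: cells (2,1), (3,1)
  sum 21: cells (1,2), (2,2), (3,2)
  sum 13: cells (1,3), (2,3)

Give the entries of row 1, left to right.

4 5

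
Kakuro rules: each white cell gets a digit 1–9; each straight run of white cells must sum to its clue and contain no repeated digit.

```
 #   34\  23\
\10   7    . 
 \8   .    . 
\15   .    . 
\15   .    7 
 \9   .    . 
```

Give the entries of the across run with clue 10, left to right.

34 in 5 cells must be {4,6,7,8,9}.
R1C2 = 10 − 7 = 3 completes the 10 across.

7 3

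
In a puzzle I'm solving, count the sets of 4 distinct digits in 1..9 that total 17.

4 distinct digits from 1–9 sum between 10 and 30.

9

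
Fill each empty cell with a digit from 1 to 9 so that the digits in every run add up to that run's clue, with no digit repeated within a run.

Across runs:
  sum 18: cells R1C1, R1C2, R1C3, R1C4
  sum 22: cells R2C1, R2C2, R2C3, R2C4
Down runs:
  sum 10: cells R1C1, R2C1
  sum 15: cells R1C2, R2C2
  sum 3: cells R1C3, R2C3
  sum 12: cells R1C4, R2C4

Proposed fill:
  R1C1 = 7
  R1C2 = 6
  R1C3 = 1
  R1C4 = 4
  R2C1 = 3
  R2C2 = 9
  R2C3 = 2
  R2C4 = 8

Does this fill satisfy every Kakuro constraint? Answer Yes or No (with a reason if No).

Across: 7+6+1+4=18; 3+9+2+8=22. Down: 7+3=10; 6+9=15; 1+2=3; 4+8=12. No digit repeats within any run.

Yes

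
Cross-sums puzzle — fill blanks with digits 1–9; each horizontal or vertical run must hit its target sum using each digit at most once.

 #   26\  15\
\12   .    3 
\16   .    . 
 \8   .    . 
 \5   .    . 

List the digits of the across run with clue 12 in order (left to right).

16 in 2 cells must be {7,9}.
R1C1 = 12 − 3 = 9 completes the 12 across.
R2C1 = 7: the only remaining digit allowed by both the 16 across and the 26 down.
R2C2 = 16 − 7 = 9 completes the 16 across.
No cell is forced outright now. R3C1 can only be 2 or 6 (the digits allowed by both its 8 across and its 26 down). If R3C1 = 2: then R3C2 would have to be in {6} for the 8 across but in {1,2} for the 15 down — contradiction. So R3C1 = 6.
R3C2 = 8 − 6 = 2 completes the 8 across.
R4C1 = 26 − 22 = 4 completes the 26 down.
R4C2 = 5 − 4 = 1 completes the 5 across.

9 3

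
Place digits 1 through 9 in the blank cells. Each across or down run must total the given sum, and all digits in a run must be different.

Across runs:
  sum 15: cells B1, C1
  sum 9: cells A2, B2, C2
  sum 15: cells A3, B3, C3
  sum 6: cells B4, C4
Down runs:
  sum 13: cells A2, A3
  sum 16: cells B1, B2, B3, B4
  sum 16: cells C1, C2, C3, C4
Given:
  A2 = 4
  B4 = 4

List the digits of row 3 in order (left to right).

9 1 5

A3 = 13 − 4 = 9 completes the 13 down.
C4 = 6 − 4 = 2 completes the 6 across.
C2 = 3: the only remaining digit allowed by both the 9 across and the 16 down.
B2 = 9 − 7 = 2 completes the 9 across.
B3 = 1: the only remaining digit allowed by both the 15 across and the 16 down.
C3 = 15 − 10 = 5 completes the 15 across.
B1 = 16 − 7 = 9 completes the 16 down.
C1 = 15 − 9 = 6 completes the 15 across.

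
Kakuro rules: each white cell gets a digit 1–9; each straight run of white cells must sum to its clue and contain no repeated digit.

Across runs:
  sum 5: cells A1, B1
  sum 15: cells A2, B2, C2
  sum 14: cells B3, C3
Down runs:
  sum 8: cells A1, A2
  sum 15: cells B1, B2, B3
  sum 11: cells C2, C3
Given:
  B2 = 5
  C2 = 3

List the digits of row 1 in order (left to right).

A2 = 15 − 8 = 7 completes the 15 across.
C3 = 11 − 3 = 8 completes the 11 down.
A1 = 8 − 7 = 1 completes the 8 down.
B1 = 5 − 1 = 4 completes the 5 across.
B3 = 14 − 8 = 6 completes the 14 across.

1 4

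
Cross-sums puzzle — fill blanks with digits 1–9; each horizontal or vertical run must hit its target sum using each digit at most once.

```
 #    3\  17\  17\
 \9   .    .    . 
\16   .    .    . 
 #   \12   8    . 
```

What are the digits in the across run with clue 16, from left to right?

2 6 8

3 in 2 cells must be {1,2}.
R3C3 = 12 − 8 = 4 completes the 12 across.
No cell is forced outright now. R1C3 can only be 5 or 6 (the digits allowed by both its 9 across and its 17 down). If R1C3 = 6: that forces R1C2 = 2, R2C2 = 7, after which R2C3 would have to be in {1,3,4,5,6,8} for the 16 across but in {7} for the 17 down — contradiction. So R1C3 = 5.
Given what's placed, R1C1 must be 1 to fit the 9 across and 3 down.
R1C2 = 9 − 6 = 3 completes the 9 across.
R2C1 = 3 − 1 = 2 completes the 3 down.
R2C2 = 17 − 11 = 6 completes the 17 down.
R2C3 = 16 − 8 = 8 completes the 16 across.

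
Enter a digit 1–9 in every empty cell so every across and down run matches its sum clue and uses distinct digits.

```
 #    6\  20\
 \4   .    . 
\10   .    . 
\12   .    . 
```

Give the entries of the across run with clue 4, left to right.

1 3

4 in 2 cells must be {1,3}; 6 in 3 cells must be {1,2,3}.
The 4 across and the 20 down share only 3, so R1C2 = 3.
The 12 across and the 6 down share only 3, so R3C1 = 3.
R3C2 = 12 − 3 = 9 completes the 12 across.
R1C1 = 4 − 3 = 1 completes the 4 across.
R2C1 = 6 − 4 = 2 completes the 6 down.
R2C2 = 10 − 2 = 8 completes the 10 across.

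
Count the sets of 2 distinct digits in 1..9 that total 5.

2

2 distinct digits from 1–9 sum between 3 and 17.
Enumerating: {1,4}, {2,3}.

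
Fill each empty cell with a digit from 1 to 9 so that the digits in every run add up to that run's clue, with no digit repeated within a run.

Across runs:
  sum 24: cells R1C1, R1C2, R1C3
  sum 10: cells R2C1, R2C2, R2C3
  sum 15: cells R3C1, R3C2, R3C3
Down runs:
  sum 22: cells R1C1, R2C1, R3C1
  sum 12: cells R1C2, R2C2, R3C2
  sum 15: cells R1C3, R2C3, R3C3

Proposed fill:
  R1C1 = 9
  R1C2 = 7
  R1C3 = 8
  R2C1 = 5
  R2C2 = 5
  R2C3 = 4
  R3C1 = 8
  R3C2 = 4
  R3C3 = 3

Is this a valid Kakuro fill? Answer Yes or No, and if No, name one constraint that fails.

No — the down run R1C2–R3C2 sums to 16, not 12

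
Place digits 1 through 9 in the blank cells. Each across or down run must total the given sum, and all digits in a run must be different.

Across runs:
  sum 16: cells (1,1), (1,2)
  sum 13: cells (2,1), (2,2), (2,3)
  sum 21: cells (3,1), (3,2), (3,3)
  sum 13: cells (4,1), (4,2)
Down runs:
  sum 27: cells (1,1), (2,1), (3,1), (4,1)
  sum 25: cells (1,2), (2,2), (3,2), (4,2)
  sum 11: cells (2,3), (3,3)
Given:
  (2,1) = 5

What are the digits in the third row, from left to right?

9, 8, 4

16 in 2 cells must be {7,9}.
Nothing is forced directly, so branch on (2,3), whose candidates are 2 or 6 or 7. If (2,3) = 2: that forces (2,2) = 6, (3,3) = 9, (3,1) = 7, after which (3,2) would have to be in {5} for the 21 across but in {2,3,4,7,8,9} for the 25 down — contradiction. If (2,3) = 6: that forces (2,2) = 2, (3,3) = 5, (1,2) = 9, after which (3,2) would have to be in {7,9} for the 21 across but in {6,8} for the 25 down — contradiction. So (2,3) = 7.
(2,2) = 13 − 12 = 1 completes the 13 across.
(3,3) = 11 − 7 = 4 completes the 11 down.
Given what's placed, (3,1) must be 9 to fit the 21 across and 27 down.
(3,2) = 21 − 13 = 8 completes the 21 across.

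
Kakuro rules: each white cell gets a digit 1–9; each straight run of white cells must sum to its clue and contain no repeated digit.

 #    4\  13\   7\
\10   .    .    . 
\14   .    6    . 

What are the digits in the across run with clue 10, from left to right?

4 in 2 cells must be {1,3}.
R1C2 = 13 − 6 = 7 completes the 13 down.
Given what's placed, R1C1 must be 1 to fit the 10 across and 4 down.
R1C3 = 10 − 8 = 2 completes the 10 across.
R2C1 = 4 − 1 = 3 completes the 4 down.
R2C3 = 14 − 9 = 5 completes the 14 across.

1 7 2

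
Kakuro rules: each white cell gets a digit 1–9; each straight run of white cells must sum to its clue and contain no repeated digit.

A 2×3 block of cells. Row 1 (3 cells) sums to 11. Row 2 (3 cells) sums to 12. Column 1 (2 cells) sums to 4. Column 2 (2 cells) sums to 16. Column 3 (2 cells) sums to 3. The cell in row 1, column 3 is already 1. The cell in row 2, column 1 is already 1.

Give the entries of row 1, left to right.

3, 7, 1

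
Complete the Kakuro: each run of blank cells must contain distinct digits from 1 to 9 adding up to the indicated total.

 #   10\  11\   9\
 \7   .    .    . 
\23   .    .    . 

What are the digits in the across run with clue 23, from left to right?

6, 9, 8

7 in 3 cells must be {1,2,4}; 23 in 3 cells must be {6,8,9}.
Nothing is forced directly, so branch on R1C2, whose candidates are 2 or 4. If R1C2 = 4: then R2C2 would have to be in {6,8,9} for the 23 across but in {7} for the 11 down — contradiction. So R1C2 = 2.
R2C2 = 11 − 2 = 9 completes the 11 down.
Nothing is forced directly, so branch on R2C1, whose candidates are 6 or 8. If R2C1 = 8: then R1C1 would have to be in {1,4} for the 7 across but in {2} for the 10 down — contradiction. So R2C1 = 6.
R1C1 = 10 − 6 = 4 completes the 10 down.
R1C3 = 7 − 6 = 1 completes the 7 across.
R2C3 = 23 − 15 = 8 completes the 23 across.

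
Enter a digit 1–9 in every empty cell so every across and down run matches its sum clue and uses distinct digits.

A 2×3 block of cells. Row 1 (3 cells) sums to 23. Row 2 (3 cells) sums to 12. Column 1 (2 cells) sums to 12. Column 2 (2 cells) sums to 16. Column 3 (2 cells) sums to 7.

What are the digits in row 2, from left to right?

4 7 1

23 in 3 cells must be {6,8,9}; 16 in 2 cells must be {7,9}.
The 23 across and the 16 down share only 9, so (1,2) = 9.
Given what's placed, (1,3) must be 6 to fit the 23 across and 7 down.
(2,2) = 16 − 9 = 7 completes the 16 down.
(2,3) = 7 − 6 = 1 completes the 7 down.
(1,1) = 23 − 15 = 8 completes the 23 across.
(2,1) = 12 − 8 = 4 completes the 12 across.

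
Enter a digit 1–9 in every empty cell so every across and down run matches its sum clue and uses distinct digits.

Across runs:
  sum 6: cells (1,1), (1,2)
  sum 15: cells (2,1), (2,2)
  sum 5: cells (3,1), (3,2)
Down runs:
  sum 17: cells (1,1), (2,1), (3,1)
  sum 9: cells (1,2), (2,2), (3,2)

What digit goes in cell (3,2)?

2

The 15 across and the 9 down share only 6, so (2,2) = 6.
(2,1) = 15 − 6 = 9 completes the 15 across.
Nothing is forced directly, so branch on (1,2), whose candidates are 1 or 2. If (1,2) = 2: then (1,1) would have to be in {4} for the 6 across but in {1,2,3,5,6,7} for the 17 down — contradiction. So (1,2) = 1.
(1,1) = 6 − 1 = 5 completes the 6 across.
(3,1) = 17 − 14 = 3 completes the 17 down.
(3,2) = 5 − 3 = 2 completes the 5 across.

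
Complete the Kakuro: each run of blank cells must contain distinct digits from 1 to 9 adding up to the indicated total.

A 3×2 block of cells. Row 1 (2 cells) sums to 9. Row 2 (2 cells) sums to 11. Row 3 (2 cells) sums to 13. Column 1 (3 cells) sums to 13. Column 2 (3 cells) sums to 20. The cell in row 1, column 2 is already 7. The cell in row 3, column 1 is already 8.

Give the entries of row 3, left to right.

8 5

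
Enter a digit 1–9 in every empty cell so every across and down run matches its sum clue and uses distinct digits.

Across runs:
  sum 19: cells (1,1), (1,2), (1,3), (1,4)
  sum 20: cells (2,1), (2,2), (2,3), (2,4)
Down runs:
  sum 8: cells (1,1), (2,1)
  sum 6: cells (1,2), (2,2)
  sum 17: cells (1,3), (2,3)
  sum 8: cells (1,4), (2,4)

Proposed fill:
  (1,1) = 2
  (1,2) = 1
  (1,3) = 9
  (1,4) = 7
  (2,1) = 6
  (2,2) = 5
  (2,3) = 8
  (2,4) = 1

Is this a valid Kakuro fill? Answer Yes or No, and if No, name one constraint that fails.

Yes

Across: 2+1+9+7=19; 6+5+8+1=20. Down: 2+6=8; 1+5=6; 9+8=17; 7+1=8. No digit repeats within any run.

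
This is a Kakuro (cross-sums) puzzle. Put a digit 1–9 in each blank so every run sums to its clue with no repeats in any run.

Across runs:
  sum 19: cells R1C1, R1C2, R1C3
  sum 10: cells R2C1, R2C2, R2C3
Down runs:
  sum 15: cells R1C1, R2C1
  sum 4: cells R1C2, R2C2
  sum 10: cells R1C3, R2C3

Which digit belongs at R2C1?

6

4 in 2 cells must be {1,3}.
The 19 across and the 4 down share only 3, so R1C2 = 3.
R2C2 = 4 − 3 = 1 completes the 4 down.
Nothing is forced directly, so branch on R2C1, whose candidates are 6 or 7. If R2C1 = 7: then R1C1 would have to be in {7,9} for the 19 across but in {8} for the 15 down — contradiction. So R2C1 = 6.
R1C1 = 15 − 6 = 9 completes the 15 down.
R1C3 = 19 − 12 = 7 completes the 19 across.
R2C3 = 10 − 7 = 3 completes the 10 across.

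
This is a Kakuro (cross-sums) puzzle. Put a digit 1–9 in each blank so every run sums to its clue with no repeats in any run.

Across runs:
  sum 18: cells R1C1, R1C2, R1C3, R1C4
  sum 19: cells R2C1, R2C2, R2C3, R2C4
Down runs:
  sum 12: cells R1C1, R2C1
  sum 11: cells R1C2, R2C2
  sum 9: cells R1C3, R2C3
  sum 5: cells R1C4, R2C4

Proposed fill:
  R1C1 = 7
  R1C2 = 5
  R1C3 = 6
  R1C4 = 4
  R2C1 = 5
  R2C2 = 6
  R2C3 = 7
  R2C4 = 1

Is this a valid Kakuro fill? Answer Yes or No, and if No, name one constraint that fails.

No — the across run R1C1–R1C4 sums to 22, not 18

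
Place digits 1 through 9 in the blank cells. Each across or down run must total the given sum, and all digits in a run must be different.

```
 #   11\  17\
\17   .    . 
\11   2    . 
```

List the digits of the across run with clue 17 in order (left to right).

17 in 2 cells must be {8,9}.
R1C1 = 11 − 2 = 9 completes the 11 down.
R1C2 = 17 − 9 = 8 completes the 17 across.
R2C2 = 11 − 2 = 9 completes the 11 across.

9, 8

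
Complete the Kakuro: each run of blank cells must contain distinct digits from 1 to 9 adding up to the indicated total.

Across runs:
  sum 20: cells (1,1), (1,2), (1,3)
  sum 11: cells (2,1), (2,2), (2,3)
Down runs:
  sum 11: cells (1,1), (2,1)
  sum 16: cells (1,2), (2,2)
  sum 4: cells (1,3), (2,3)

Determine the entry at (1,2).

9

16 in 2 cells must be {7,9}; 4 in 2 cells must be {1,3}.
The 20 across and the 4 down share only 3, so (1,3) = 3.
The 11 across and the 16 down share only 7, so (2,2) = 7.
(2,3) = 4 − 3 = 1 completes the 4 down.
(1,2) = 16 − 7 = 9 completes the 16 down.
(2,1) = 11 − 8 = 3 completes the 11 across.
(1,1) = 20 − 12 = 8 completes the 20 across.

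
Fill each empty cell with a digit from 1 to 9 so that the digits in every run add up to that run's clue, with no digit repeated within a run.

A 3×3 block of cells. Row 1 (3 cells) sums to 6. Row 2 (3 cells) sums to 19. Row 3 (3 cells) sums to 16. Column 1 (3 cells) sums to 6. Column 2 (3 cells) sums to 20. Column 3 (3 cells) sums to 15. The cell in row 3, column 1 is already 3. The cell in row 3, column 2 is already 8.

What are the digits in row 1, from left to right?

1 3 2

6 in 3 cells must be {1,2,3}.
Given what's placed, (1,2) must be 3 to fit the 6 across and 20 down.
(2,1) = 2: the only remaining digit allowed by both the 19 across and the 6 down.
(2,2) = 20 − 11 = 9 completes the 20 down.
(2,3) = 19 − 11 = 8 completes the 19 across.
(3,3) = 16 − 11 = 5 completes the 16 across.
(1,1) = 6 − 5 = 1 completes the 6 down.
(1,3) = 6 − 4 = 2 completes the 6 across.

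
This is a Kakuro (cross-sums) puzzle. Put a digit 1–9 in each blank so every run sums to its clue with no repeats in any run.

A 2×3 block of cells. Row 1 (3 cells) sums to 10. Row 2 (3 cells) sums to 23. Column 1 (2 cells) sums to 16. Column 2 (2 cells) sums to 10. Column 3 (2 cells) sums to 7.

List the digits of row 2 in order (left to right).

9 8 6

23 in 3 cells must be {6,8,9}; 16 in 2 cells must be {7,9}.
The 10 across and the 16 down share only 7, so (1,1) = 7.
(2,1) = 16 − 7 = 9 completes the 16 down.
Given what's placed, (2,3) must be 6 to fit the 23 across and 7 down.
(1,3) = 7 − 6 = 1 completes the 7 down.
(2,2) = 23 − 15 = 8 completes the 23 across.
(1,2) = 10 − 8 = 2 completes the 10 across.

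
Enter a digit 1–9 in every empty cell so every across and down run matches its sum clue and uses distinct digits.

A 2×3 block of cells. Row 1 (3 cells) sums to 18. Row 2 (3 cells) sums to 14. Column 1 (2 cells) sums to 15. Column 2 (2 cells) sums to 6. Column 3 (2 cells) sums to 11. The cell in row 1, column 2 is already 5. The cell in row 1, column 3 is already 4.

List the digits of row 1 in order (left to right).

(1,1) = 18 − 9 = 9 completes the 18 across.
(2,1) = 15 − 9 = 6 completes the 15 down.
(2,2) = 6 − 5 = 1 completes the 6 down.
(2,3) = 14 − 7 = 7 completes the 14 across.

9 5 4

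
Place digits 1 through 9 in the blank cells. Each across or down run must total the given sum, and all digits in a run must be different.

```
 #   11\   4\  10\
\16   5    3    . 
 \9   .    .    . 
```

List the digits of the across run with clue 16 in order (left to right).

5 3 8

4 in 2 cells must be {1,3}.
R1C3 = 16 − 8 = 8 completes the 16 across.
R2C1 = 11 − 5 = 6 completes the 11 down.
R2C2 = 4 − 3 = 1 completes the 4 down.
R2C3 = 9 − 7 = 2 completes the 9 across.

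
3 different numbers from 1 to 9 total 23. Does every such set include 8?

Yes

The only way to make 23 from 3 distinct digits is {6,8,9}, which contains 8.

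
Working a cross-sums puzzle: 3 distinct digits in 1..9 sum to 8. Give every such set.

{1,2,5}; {1,3,4}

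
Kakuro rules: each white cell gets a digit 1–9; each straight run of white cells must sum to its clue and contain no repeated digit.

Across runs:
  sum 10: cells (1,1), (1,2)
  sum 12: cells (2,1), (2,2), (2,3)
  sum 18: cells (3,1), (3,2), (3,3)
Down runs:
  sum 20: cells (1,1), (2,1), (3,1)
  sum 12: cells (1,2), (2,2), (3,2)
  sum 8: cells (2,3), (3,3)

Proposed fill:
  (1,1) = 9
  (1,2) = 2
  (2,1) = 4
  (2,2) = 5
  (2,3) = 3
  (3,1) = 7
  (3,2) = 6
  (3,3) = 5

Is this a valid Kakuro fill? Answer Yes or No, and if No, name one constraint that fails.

No — the down run (1,2)–(3,2) sums to 13, not 12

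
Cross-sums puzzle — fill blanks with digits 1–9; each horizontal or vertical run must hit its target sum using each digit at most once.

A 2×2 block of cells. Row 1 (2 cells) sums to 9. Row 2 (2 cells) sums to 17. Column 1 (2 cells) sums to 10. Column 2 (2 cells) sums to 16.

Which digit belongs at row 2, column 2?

9

17 in 2 cells must be {8,9}; 16 in 2 cells must be {7,9}.
The 9 across and the 16 down share only 7, so (1,2) = 7.
(2,2) = 16 − 7 = 9 completes the 16 down.
(1,1) = 9 − 7 = 2 completes the 9 across.
(2,1) = 17 − 9 = 8 completes the 17 across.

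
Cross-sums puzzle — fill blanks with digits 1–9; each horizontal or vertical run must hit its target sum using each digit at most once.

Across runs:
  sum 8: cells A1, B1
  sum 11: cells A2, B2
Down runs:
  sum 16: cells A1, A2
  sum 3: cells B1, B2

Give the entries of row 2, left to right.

9 2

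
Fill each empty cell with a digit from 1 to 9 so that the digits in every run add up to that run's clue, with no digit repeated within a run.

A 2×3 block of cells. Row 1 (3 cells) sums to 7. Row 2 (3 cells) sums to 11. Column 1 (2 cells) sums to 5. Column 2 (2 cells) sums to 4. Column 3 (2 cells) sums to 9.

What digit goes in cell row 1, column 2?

7 in 3 cells must be {1,2,4}; 4 in 2 cells must be {1,3}.
The 7 across and the 4 down share only 1, so (1,2) = 1.
(2,2) = 4 − 1 = 3 completes the 4 down.
Nothing is forced directly, so branch on (2,1), whose candidates are 1 or 2. If (2,1) = 2: then (1,1) would have to be in {2,4} for the 7 across but in {3} for the 5 down — contradiction. So (2,1) = 1.
(1,1) = 5 − 1 = 4 completes the 5 down.
(1,3) = 7 − 5 = 2 completes the 7 across.
(2,3) = 11 − 4 = 7 completes the 11 across.

1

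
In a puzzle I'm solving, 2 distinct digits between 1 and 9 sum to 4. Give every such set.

2 distinct digits from 1–9 sum between 3 and 17.
Only one set works: {1,3}.

{1,3}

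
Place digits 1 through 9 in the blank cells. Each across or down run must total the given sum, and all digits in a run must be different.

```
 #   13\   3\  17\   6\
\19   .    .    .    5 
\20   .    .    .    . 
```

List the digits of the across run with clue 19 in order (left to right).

4 1 9 5

3 in 2 cells must be {1,2}; 17 in 2 cells must be {8,9}.
R2C4 = 6 − 5 = 1 completes the 6 down.
Given what's placed, R2C2 must be 2 to fit the 20 across and 3 down.
R1C2 = 3 − 2 = 1 completes the 3 down.
Given what's placed, R1C3 must be 9 to fit the 19 across and 17 down.
R2C3 = 17 − 9 = 8 completes the 17 down.
R1C1 = 19 − 15 = 4 completes the 19 across.
R2C1 = 20 − 11 = 9 completes the 20 across.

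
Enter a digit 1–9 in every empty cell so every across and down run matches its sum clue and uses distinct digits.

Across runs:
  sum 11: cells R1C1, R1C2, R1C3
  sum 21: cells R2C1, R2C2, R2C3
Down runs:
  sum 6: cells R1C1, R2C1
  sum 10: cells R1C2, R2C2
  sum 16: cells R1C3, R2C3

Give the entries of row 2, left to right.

16 in 2 cells must be {7,9}.
The 11 across and the 16 down share only 7, so R1C3 = 7.
R2C3 = 16 − 7 = 9 completes the 16 down.
Given what's placed, R1C1 must be 1 to fit the 11 across and 6 down.
R1C2 = 11 − 8 = 3 completes the 11 across.
R2C1 = 6 − 1 = 5 completes the 6 down.
R2C2 = 21 − 14 = 7 completes the 21 across.

5, 7, 9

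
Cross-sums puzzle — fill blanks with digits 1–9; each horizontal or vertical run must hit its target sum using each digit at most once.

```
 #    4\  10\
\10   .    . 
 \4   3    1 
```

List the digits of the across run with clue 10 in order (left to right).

1 9

4 in 2 cells must be {1,3}.
R1C1 = 4 − 3 = 1 completes the 4 down.
R1C2 = 10 − 1 = 9 completes the 10 across.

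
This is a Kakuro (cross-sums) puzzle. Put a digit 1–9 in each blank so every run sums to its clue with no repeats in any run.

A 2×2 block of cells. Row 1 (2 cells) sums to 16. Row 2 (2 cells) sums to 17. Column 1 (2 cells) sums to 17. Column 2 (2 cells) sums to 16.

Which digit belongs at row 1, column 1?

9

16 in 2 cells must be {7,9}; 17 in 2 cells must be {8,9}.
The 16 across and the 17 down share only 9, so (1,1) = 9.
(1,2) = 16 − 9 = 7 completes the 16 across.
(2,1) = 17 − 9 = 8 completes the 17 down.
(2,2) = 17 − 8 = 9 completes the 17 across.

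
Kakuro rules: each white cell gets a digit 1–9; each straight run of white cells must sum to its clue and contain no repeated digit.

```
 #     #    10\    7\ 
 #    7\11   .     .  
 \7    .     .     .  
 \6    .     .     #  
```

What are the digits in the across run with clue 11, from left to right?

7 in 3 cells must be {1,2,4}.
Nothing is forced directly, so branch on R2C1, whose candidates are 1 or 2 or 4. If R2C1 = 1: then R3C1 would have to be in {1,2,4,5} for the 6 across but in {6} for the 7 down — contradiction. If R2C1 = 4: then R3C1 would have to be in {1,2,4,5} for the 6 across but in {3} for the 7 down — contradiction. So R2C1 = 2.
R3C1 = 7 − 2 = 5 completes the 7 down.
R3C2 = 6 − 5 = 1 completes the 6 across.
R2C2 = 4: the only remaining digit allowed by both the 7 across and the 10 down.
R2C3 = 7 − 6 = 1 completes the 7 across.
R1C2 = 10 − 5 = 5 completes the 10 down.
R1C3 = 11 − 5 = 6 completes the 11 across.

5 6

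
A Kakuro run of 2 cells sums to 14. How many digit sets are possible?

2 distinct digits from 1–9 sum between 3 and 17.
Enumerating: {5,9}, {6,8}.

2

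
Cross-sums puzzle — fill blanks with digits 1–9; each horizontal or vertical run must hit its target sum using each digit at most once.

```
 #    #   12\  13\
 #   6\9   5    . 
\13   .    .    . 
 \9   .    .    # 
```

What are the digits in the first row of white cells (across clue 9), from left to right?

R1C3 = 9 − 5 = 4 completes the 9 across.
R2C3 = 13 − 4 = 9 completes the 13 down.
R2C1 = 1: the only remaining digit allowed by both the 13 across and the 6 down.
R2C2 = 13 − 10 = 3 completes the 13 across.
R3C1 = 6 − 1 = 5 completes the 6 down.
R3C2 = 9 − 5 = 4 completes the 9 across.

5 4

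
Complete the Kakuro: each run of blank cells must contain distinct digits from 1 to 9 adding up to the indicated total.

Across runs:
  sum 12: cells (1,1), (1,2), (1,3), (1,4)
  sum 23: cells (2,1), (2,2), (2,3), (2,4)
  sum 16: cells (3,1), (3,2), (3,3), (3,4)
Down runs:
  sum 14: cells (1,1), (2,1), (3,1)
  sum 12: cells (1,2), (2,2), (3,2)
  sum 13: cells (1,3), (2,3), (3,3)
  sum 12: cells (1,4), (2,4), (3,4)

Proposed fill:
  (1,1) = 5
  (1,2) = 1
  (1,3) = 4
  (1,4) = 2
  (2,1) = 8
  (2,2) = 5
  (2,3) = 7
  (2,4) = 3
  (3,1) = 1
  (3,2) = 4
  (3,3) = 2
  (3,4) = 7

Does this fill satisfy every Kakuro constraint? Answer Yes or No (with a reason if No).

No — the down run (1,2)–(3,2) sums to 10, not 12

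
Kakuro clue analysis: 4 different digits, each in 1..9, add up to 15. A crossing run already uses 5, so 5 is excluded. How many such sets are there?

4

4 distinct digits from 1–9 sum between 10 and 30.
Dropping sets that contain 5.
Enumerating: {1,2,3,9}, {1,2,4,8}, {1,3,4,7}, {2,3,4,6}.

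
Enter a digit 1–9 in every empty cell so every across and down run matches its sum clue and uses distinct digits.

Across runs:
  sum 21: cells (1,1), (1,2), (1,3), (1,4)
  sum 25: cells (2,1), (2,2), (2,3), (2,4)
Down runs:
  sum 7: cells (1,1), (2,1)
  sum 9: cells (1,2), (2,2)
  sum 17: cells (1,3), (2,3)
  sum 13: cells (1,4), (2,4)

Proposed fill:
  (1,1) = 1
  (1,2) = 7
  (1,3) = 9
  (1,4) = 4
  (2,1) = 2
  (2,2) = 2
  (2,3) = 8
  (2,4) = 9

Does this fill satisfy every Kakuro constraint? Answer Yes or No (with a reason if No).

No — the across run (2,1)–(2,4) sums to 21, not 25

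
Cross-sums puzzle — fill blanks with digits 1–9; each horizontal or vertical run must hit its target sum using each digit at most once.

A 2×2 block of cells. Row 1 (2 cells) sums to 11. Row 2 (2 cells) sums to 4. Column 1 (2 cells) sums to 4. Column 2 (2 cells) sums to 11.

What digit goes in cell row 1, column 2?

8

4 in 2 cells must be {1,3}.
The 11 across and the 4 down share only 3, so (1,1) = 3.
(1,2) = 11 − 3 = 8 completes the 11 across.
(2,1) = 4 − 3 = 1 completes the 4 down.
(2,2) = 4 − 1 = 3 completes the 4 across.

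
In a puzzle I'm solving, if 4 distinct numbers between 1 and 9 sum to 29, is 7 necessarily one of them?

Yes

The only way to make 29 from 4 distinct digits is {5,7,8,9}, which contains 7.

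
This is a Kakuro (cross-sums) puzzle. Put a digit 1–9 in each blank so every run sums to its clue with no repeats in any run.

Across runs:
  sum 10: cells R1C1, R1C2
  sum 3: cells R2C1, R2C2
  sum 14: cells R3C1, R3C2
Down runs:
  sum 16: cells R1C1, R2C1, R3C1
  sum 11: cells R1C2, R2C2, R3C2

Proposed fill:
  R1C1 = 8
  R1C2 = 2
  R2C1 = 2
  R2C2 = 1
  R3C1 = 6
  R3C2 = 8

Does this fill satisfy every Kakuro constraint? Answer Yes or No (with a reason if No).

Yes

Across: 8+2=10; 2+1=3; 6+8=14. Down: 8+2+6=16; 2+1+8=11. No digit repeats within any run.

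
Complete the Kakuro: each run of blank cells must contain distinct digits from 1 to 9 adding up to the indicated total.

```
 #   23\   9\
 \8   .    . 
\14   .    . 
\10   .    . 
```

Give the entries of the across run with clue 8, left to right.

23 in 3 cells must be {6,8,9}.
The 8 across and the 23 down share only 6, so R1C1 = 6.
R1C2 = 8 − 6 = 2 completes the 8 across.
Given what's placed, R2C2 must be 6 to fit the 14 across and 9 down.
R3C2 = 9 − 8 = 1 completes the 9 down.
R2C1 = 14 − 6 = 8 completes the 14 across.
R3C1 = 10 − 1 = 9 completes the 10 across.

6 2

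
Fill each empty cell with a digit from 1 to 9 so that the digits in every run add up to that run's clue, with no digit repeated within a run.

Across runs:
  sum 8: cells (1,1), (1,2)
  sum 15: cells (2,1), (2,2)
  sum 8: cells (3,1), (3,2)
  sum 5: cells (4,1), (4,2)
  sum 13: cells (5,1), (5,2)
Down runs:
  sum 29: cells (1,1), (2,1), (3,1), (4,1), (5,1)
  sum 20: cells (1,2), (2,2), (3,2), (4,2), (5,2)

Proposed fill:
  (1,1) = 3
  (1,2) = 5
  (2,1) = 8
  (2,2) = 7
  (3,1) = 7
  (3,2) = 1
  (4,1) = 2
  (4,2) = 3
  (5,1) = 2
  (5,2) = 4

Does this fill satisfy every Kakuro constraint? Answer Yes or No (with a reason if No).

No — the across run (5,1)–(5,2) sums to 6, not 13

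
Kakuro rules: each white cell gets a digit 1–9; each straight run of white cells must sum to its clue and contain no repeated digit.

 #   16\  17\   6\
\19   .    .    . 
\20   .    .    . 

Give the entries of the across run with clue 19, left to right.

16 in 2 cells must be {7,9}; 17 in 2 cells must be {8,9}.
Nothing is forced directly, so branch on R2C3, whose candidates are 4 or 5. If R2C3 = 5: then R1C3 would have to be in {2,3,4,5,6,7,8,9} for the 19 across but in {1} for the 6 down — contradiction. So R2C3 = 4.
R1C3 = 6 − 4 = 2 completes the 6 down.
Given what's placed, R2C2 must be 9 to fit the 20 across and 17 down.
R1C1 = 9: the only remaining digit allowed by both the 19 across and the 16 down.
R1C2 = 19 − 11 = 8 completes the 19 across.
R2C1 = 20 − 13 = 7 completes the 20 across.

9 8 2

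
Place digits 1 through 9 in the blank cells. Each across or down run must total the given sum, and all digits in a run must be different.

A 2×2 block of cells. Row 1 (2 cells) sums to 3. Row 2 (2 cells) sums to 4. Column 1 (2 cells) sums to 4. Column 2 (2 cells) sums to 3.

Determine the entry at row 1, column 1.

1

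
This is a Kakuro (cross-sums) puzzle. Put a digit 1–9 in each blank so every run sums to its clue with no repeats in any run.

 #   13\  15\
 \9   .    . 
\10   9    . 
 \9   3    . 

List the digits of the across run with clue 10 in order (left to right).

9, 1

R1C1 = 13 − 12 = 1 completes the 13 down.
R1C2 = 9 − 1 = 8 completes the 9 across.
R2C2 = 10 − 9 = 1 completes the 10 across.
R3C2 = 9 − 3 = 6 completes the 9 across.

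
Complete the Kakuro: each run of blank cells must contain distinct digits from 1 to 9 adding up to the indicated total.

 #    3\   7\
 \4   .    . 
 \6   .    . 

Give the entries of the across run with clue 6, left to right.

4 in 2 cells must be {1,3}; 3 in 2 cells must be {1,2}.
The 4 across and the 3 down share only 1, so R1C1 = 1.
R1C2 = 4 − 1 = 3 completes the 4 across.
R2C1 = 3 − 1 = 2 completes the 3 down.
R2C2 = 6 − 2 = 4 completes the 6 across.

2 4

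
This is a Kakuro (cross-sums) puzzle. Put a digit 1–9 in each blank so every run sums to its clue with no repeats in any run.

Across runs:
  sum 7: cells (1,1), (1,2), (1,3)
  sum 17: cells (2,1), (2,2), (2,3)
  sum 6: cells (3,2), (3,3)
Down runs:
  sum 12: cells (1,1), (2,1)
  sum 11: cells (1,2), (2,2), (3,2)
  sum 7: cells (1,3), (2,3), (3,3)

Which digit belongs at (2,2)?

7 in 3 cells must be {1,2,4}.
Only 4 fits (1,1) under both its across sum 7 and down sum 12.
(2,1) = 12 − 4 = 8 completes the 12 down.
Nothing is forced directly, so branch on (1,2), whose candidates are 1 or 2. If (1,2) = 1: that forces (1,3) = 2, (2,3) = 4, (3,3) = 1, after which (2,2) would have to be in {5} for the 17 across but in {2,3,4,6,7,8} for the 11 down — contradiction. So (1,2) = 2.
(1,3) = 7 − 6 = 1 completes the 7 across.
No cell is forced outright now. (2,3) can only be 2 or 4 (the digits allowed by both its 17 across and its 7 down). If (2,3) = 2: then (2,2) would have to be in {7} for the 17 across but in {1,3,4,5,6,8} for the 11 down — contradiction. So (2,3) = 4.
(2,2) = 17 − 12 = 5 completes the 17 across.

5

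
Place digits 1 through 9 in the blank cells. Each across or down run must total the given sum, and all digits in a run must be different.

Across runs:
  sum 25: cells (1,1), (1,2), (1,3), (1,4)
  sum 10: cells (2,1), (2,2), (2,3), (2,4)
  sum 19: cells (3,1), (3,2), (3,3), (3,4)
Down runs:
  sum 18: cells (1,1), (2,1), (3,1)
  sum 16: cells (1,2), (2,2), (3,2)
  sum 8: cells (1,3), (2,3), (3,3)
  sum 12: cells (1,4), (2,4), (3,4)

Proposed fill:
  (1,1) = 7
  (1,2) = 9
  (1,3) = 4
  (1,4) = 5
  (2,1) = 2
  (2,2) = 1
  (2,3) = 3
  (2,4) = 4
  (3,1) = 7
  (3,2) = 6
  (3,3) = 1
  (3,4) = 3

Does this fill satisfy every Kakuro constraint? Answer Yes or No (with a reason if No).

No — the across run (3,1)–(3,4) sums to 17, not 19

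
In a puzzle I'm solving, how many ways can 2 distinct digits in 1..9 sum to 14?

2

2 distinct digits from 1–9 sum between 3 and 17.
Enumerating: {5,9}, {6,8}.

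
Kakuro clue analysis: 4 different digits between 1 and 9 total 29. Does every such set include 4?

No

The only way to make 29 from 4 distinct digits is {5,7,8,9}, which does not contain 4.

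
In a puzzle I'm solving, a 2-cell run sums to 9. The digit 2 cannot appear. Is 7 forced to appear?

No

Counterexample: {1,8} sums to 9 under that restriction without using 7.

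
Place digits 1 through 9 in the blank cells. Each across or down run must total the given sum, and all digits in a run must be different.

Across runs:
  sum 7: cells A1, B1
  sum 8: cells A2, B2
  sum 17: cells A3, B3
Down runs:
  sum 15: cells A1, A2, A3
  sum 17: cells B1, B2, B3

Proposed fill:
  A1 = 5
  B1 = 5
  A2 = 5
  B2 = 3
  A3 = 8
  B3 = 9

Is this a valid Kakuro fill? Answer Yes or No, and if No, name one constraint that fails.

No — the across run A1–B1 sums to 10, not 7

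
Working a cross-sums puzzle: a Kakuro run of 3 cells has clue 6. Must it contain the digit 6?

No

The only way to make 6 from 3 distinct digits is {1,2,3}, which does not contain 6.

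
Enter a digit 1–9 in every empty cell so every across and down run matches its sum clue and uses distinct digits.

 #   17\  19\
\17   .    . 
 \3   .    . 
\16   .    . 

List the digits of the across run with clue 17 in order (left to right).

9 8

17 in 2 cells must be {8,9}; 3 in 2 cells must be {1,2}; 16 in 2 cells must be {7,9}.
The 3 across and the 19 down share only 2, so R2C2 = 2.
Given what's placed, R3C2 must be 9 to fit the 16 across and 19 down.
R1C2 = 19 − 11 = 8 completes the 19 down.
R2C1 = 3 − 2 = 1 completes the 3 across.
R3C1 = 16 − 9 = 7 completes the 16 across.
R1C1 = 17 − 8 = 9 completes the 17 across.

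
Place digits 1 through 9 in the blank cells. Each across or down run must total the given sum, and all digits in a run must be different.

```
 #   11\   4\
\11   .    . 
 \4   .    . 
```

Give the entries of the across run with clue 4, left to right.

3, 1

4 in 2 cells must be {1,3}.
The 11 across and the 4 down share only 3, so R1C2 = 3.
The 4 across and the 11 down share only 3, so R2C1 = 3.
R2C2 = 4 − 3 = 1 completes the 4 across.
R1C1 = 11 − 3 = 8 completes the 11 across.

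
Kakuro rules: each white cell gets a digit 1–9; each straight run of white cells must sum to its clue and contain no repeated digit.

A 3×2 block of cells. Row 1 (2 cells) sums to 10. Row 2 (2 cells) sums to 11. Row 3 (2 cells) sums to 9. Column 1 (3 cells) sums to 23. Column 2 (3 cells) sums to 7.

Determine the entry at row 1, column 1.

23 in 3 cells must be {6,8,9}; 7 in 3 cells must be {1,2,4}.
Nothing is forced directly, so branch on (2,2), whose candidates are 2 or 4. If (2,2) = 4: then (2,1) would have to be in {7} for the 11 across but in {6,8,9} for the 23 down — contradiction. So (2,2) = 2.
(2,1) = 11 − 2 = 9 completes the 11 across.
Nothing is forced directly, so branch on (1,1), whose candidates are 6 or 8. If (1,1) = 8: then (1,2) would have to be in {2} for the 10 across but in {1,4} for the 7 down — contradiction. So (1,1) = 6.
(1,2) = 10 − 6 = 4 completes the 10 across.
(3,1) = 23 − 15 = 8 completes the 23 down.
(3,2) = 9 − 8 = 1 completes the 9 across.

6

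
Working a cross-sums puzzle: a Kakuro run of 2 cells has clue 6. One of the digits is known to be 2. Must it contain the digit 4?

The only way to make 6 from 2 distinct digits under that restriction is {2,4}, which contains 4.

Yes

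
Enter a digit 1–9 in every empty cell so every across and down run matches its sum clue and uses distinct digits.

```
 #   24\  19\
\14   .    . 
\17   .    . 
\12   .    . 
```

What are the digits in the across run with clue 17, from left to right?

17 in 2 cells must be {8,9}; 24 in 3 cells must be {7,8,9}.
Nothing is forced directly, so branch on R1C1, whose candidates are 8 or 9. If R1C1 = 9: that forces R1C2 = 5, R2C1 = 8, after which R2C2 would have to be in {9} for the 17 across but in {6,8} for the 19 down — contradiction. So R1C1 = 8.
R1C2 = 14 − 8 = 6 completes the 14 across.
Given what's placed, R2C1 must be 9 to fit the 17 across and 24 down.
R2C2 = 17 − 9 = 8 completes the 17 across.
R3C1 = 24 − 17 = 7 completes the 24 down.
R3C2 = 12 − 7 = 5 completes the 12 across.

9 8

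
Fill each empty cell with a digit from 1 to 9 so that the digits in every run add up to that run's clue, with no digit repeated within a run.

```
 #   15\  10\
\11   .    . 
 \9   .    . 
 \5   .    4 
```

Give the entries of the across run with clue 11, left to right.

6, 5

Given what's placed, R1C2 must be 5 to fit the 11 across and 10 down.
R2C2 = 10 − 9 = 1 completes the 10 down.
R3C1 = 5 − 4 = 1 completes the 5 across.
R1C1 = 11 − 5 = 6 completes the 11 across.
R2C1 = 9 − 1 = 8 completes the 9 across.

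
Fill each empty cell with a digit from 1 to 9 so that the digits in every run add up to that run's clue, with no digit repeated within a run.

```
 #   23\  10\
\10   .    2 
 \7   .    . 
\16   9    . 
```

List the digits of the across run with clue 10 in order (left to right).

8 2

16 in 2 cells must be {7,9}; 23 in 3 cells must be {6,8,9}.
R1C1 = 10 − 2 = 8 completes the 10 across.
R2C1 = 23 − 17 = 6 completes the 23 down.
R2C2 = 7 − 6 = 1 completes the 7 across.
R3C2 = 16 − 9 = 7 completes the 16 across.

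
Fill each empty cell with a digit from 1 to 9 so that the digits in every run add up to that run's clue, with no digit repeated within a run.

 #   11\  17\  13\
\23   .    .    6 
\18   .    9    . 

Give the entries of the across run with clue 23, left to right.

9 8 6

23 in 3 cells must be {6,8,9}; 17 in 2 cells must be {8,9}.
R1C2 = 17 − 9 = 8 completes the 17 down.
R2C3 = 13 − 6 = 7 completes the 13 down.
R1C1 = 23 − 14 = 9 completes the 23 across.
R2C1 = 18 − 16 = 2 completes the 18 across.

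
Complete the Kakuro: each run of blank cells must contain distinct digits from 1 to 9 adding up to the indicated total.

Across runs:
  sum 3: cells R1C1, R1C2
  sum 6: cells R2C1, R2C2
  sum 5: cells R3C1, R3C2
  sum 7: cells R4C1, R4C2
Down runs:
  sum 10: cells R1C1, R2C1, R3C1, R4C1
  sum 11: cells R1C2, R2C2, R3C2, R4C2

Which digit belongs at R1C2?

3 in 2 cells must be {1,2}; 10 in 4 cells must be {1,2,3,4}; 11 in 4 cells must be {1,2,3,5}.
Nothing is forced directly, so branch on R2C2, whose candidates are 1 or 2 or 5. If R2C2 = 1: that forces R1C2 = 2, after which R2C1 would have to be in {5} for the 6 across but in {1,2,3,4} for the 10 down — contradiction. If R2C2 = 2: that forces R1C2 = 1, R2C1 = 4, R3C2 = 3, R4C2 = 5, R1C1 = 2, after which R3C1 would have to be in {2} for the 5 across but in {1,3} for the 10 down — contradiction. So R2C2 = 5.
R2C1 = 6 − 5 = 1 completes the 6 across.
Given what's placed, R1C1 must be 2 to fit the 3 across and 10 down.
R1C2 = 3 − 2 = 1 completes the 3 across.

1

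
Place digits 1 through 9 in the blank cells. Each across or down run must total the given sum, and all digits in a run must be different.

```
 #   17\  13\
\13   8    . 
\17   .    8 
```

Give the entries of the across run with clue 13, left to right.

8 5

17 in 2 cells must be {8,9}.
R1C2 = 13 − 8 = 5 completes the 13 across.
R2C1 = 17 − 8 = 9 completes the 17 across.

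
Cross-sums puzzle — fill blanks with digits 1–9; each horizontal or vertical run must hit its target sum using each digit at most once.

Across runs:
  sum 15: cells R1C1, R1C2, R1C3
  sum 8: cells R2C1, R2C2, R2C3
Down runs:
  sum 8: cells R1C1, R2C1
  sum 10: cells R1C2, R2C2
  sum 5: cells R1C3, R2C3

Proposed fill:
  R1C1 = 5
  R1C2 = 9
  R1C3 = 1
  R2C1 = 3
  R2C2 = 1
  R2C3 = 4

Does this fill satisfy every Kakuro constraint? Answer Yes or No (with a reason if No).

Yes

Across: 5+9+1=15; 3+1+4=8. Down: 5+3=8; 9+1=10; 1+4=5. No digit repeats within any run.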